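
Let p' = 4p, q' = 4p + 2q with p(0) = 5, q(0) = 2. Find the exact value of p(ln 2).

A = [[4,0],[4,2]]; eigenvalues λ = 4, 2.
Eigenvectors: (-1,-2) for λ=4, (0,-1) for λ=2.
From the initial condition, c_1 = -5, c_2 = 8.
p(ln 2) = (-5)(2^4)(-1) + (8)(2^2)(0) = 80.

80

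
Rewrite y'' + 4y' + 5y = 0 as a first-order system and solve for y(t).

y(t) = C_1e^(-2t)cos(t) + C_2e^(-2t)sin(t)

Let x_1 = y, x_2 = y'. Then x_1' = x_2 and x_2' = -5x_1 - 4x_2.
A = [[0,1],[-5,-4]]; det(A-λI) = λ^2 + 4λ + 5.
Eigenvalues λ = -2 ± i.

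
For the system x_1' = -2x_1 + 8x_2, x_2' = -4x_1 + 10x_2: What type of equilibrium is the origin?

A = [[-2,8],[-4,10]]; det(A-λI) = λ^2 - 8λ + 12.
λ = 6, 2: both positive.

unstable node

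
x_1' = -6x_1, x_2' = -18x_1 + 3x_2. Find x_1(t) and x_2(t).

x_1(t) = -C_1e^(-6t), x_2(t) = -2C_1e^(-6t) - C_2e^(3t)

Coefficient matrix A = [[-6, 0], [-18, 3]].
Characteristic polynomial det(A - λI) = λ^2 + 3λ - 18 = 0.
Eigenvalues λ = -6, 3.
For λ=-6: (A-λI) row 2 is [-18, 9], so an eigenvector is (-1, -2).
For λ=3: (A-λI) row 1 is [-9, 0], so an eigenvector is (0, -1).
General solution: C_1e^(-6t)(-1,-2) + C_2e^(3t)(0,-1).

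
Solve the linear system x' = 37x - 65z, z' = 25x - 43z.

x(t) = -2K_1e^(-3t)sin(5t) + 3K_1e^(-3t)cos(5t) + 3K_2e^(-3t)sin(5t) + 2K_2e^(-3t)cos(5t), z(t) = -K_1e^(-3t)sin(5t) + 2K_1e^(-3t)cos(5t) + 2K_2e^(-3t)sin(5t) + K_2e^(-3t)cos(5t)

Coefficient matrix A = [[37, -65], [25, -43]].
Characteristic polynomial det(A - λI) = λ^2 + 6λ + 34 = 0.
Eigenvalues λ = -3 ± 5i (complex conjugate pair).
For λ=-3+5i: an eigenvector is (3,2) - i(-2,-1) = (3 + 2i, 2 + i).
A real fundamental pair from Re and Im of e^((-3+5i)t)v: X_1 = e^(-3t)(cos(5t)·(3,2) + sin(5t)·(-2,-1)), X_2 = e^(-3t)(sin(5t)·(3,2) - cos(5t)·(-2,-1)).
General solution: K_1X_1 + K_2X_2.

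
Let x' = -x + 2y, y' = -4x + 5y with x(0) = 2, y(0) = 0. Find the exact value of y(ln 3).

A = [[-1,2],[-4,5]]; eigenvalues λ = 3, 1.
Eigenvectors: (1,2) for λ=3, (1,1) for λ=1.
From the initial condition, c_1 = -2, c_2 = 4.
y(ln 3) = (-2)(3^3)(2) + (4)(3^1)(1) = -96.

-96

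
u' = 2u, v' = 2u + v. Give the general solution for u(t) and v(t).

Coefficient matrix A = [[2, 0], [2, 1]].
Characteristic polynomial det(A - λI) = λ^2 - 3λ + 2 = 0.
Eigenvalues λ = 1, 2.
For λ=1: (A-λI) row 1 is [1, 0], so an eigenvector is (0, 1).
For λ=2: (A-λI) row 2 is [2, -1], so an eigenvector is (-1, -2).
General solution: C_1e^(t)(0,1) + C_2e^(2t)(-1,-2).

u(t) = -C_2e^(2t), v(t) = C_1e^(t) - 2C_2e^(2t)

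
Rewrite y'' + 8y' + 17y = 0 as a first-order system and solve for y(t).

y(t) = K_1e^(-4t)cos(t) + K_2e^(-4t)sin(t)

Let x_1 = y, x_2 = y'. Then x_1' = x_2 and x_2' = -17x_1 - 8x_2.
A = [[0,1],[-17,-8]]; det(A-λI) = λ^2 + 8λ + 17.
Eigenvalues λ = -4 ± i.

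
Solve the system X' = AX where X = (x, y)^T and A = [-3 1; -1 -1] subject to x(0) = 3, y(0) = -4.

Coefficient matrix A = [[-3, 1], [-1, -1]].
Characteristic polynomial det(A - λI) = λ^2 + 4λ + 4 = 0.
Single eigenvalue λ = -2 with algebraic multiplicity 2.
Eigenvector v = (-1,-1); generalized eigenvector w with (A-λI)w=v is (2,1).
General solution: e^(-2t)[K_1·v + K_2·(t·v + w)].
Applying x(0)=3, y(0)=-4 gives K_1=11, K_2=7.

x(t) = -7te^(-2t) + 3e^(-2t), y(t) = -7te^(-2t) - 4e^(-2t)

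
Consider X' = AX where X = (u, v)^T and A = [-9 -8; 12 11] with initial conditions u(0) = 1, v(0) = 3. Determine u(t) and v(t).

Coefficient matrix A = [[-9, -8], [12, 11]].
Characteristic polynomial det(A - λI) = λ^2 - 2λ - 3 = 0.
Eigenvalues λ = 3, -1.
For λ=3: (A-λI) row 1 is [-12, -8], so an eigenvector is (2, -3).
For λ=-1: (A-λI) row 1 is [-8, -8], so an eigenvector is (-1, 1).
General solution: C_1e^(3t)(2,-3) + C_2e^(-t)(-1,1).
Applying u(0)=1, v(0)=3 gives C_1=-4, C_2=-9.

u(t) = -8e^(3t) + 9e^(-t), v(t) = 12e^(3t) - 9e^(-t)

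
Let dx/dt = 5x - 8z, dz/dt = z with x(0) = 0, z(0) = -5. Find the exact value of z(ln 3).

-15

A = [[5,-8],[0,1]]; eigenvalues λ = 5, 1.
Eigenvectors: (1,0) for λ=5, (2,1) for λ=1.
From the initial condition, c_1 = 10, c_2 = -5.
z(ln 3) = (10)(3^5)(0) + (-5)(3^1)(1) = -15.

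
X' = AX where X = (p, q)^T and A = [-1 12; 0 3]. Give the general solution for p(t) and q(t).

p(t) = C_1e^(-t) - 3C_2e^(3t), q(t) = -C_2e^(3t)

Coefficient matrix A = [[-1, 12], [0, 3]].
Characteristic polynomial det(A - λI) = λ^2 - 2λ - 3 = 0.
Eigenvalues λ = -1, 3.
For λ=-1: (A-λI) row 1 is [0, 12], so an eigenvector is (1, 0).
For λ=3: (A-λI) row 1 is [-4, 12], so an eigenvector is (-3, -1).
General solution: C_1e^(-t)(1,0) + C_2e^(3t)(-3,-1).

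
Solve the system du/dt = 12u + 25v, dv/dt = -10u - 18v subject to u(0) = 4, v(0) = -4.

Coefficient matrix A = [[12, 25], [-10, -18]].
Characteristic polynomial det(A - λI) = λ^2 + 6λ + 34 = 0.
Eigenvalues λ = -3 ± 5i (complex conjugate pair).
For λ=-3+5i: an eigenvector is (2,-1) - i(1,-1) = (2 - i, -1 + i).
A real fundamental pair from Re and Im of e^((-3+5i)t)v: X_1 = e^(-3t)(cos(5t)·(2,-1) + sin(5t)·(1,-1)), X_2 = e^(-3t)(sin(5t)·(2,-1) - cos(5t)·(1,-1)).
General solution: C_1X_1 + C_2X_2.
Applying u(0)=4, v(0)=-4 gives C_1=0, C_2=-4.

u(t) = -8e^(-3t)sin(5t) + 4e^(-3t)cos(5t), v(t) = 4e^(-3t)sin(5t) - 4e^(-3t)cos(5t)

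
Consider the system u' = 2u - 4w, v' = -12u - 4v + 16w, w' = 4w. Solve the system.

Coefficient matrix A = [[2, 0, -4], [-12, -4, 16], [0, 0, 4]].
det(A - λI) = 0 gives eigenvalues λ = -4, 2, 4.
For λ=-4: eigenvector (0,1,0).
For λ=2: eigenvector (1,-2,0).
For λ=4: eigenvector (-2,5,1).
General solution: C_1e^(-4t)(0,1,0) + C_2e^(2t)(1,-2,0) + C_3e^(4t)(-2,5,1).

u(t) = C_2e^(2t) - 2C_3e^(4t), v(t) = C_1e^(-4t) - 2C_2e^(2t) + 5C_3e^(4t), w(t) = C_3e^(4t)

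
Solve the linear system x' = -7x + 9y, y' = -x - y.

x(t) = 3K_1e^(-4t) + 3K_2te^(-4t) - K_2e^(-4t), y(t) = K_1e^(-4t) + K_2te^(-4t)

Coefficient matrix A = [[-7, 9], [-1, -1]].
Characteristic polynomial det(A - λI) = λ^2 + 8λ + 16 = 0.
Single eigenvalue λ = -4 with algebraic multiplicity 2.
Eigenvector v = (3,1); generalized eigenvector w with (A-λI)w=v is (-1,0).
General solution: e^(-4t)[K_1·v + K_2·(t·v + w)].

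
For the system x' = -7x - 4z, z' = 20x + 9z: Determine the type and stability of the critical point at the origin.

A = [[-7,-4],[20,9]]; det(A-λI) = λ^2 - 2λ + 17.
λ = 1 ± 4i: positive real part.

unstable spiral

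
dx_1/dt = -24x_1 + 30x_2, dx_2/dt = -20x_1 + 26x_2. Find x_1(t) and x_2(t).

x_1(t) = 3c_1e^(-4t) - c_2e^(6t), x_2(t) = 2c_1e^(-4t) - c_2e^(6t)

Coefficient matrix A = [[-24, 30], [-20, 26]].
Characteristic polynomial det(A - λI) = λ^2 - 2λ - 24 = 0.
Eigenvalues λ = -4, 6.
For λ=-4: (A-λI) row 1 is [-20, 30], so an eigenvector is (3, 2).
For λ=6: (A-λI) row 1 is [-30, 30], so an eigenvector is (-1, -1).
General solution: c_1e^(-4t)(3,2) + c_2e^(6t)(-1,-1).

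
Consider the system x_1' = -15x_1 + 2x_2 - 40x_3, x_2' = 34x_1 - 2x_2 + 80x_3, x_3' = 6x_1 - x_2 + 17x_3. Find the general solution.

x_1(t) = -2K_1e^(t) + 2K_2e^(2t) + 5K_3e^(-3t), x_2(t) = 4K_1e^(t) - 3K_2e^(2t) - 10K_3e^(-3t), x_3(t) = K_1e^(t) - K_2e^(2t) - 2K_3e^(-3t)

Coefficient matrix A = [[-15, 2, -40], [34, -2, 80], [6, -1, 17]].
det(A - λI) = 0 gives eigenvalues λ = 1, 2, -3.
For λ=1: eigenvector (-2,4,1).
For λ=2: eigenvector (2,-3,-1).
For λ=-3: eigenvector (5,-10,-2).
General solution: K_1e^(t)(-2,4,1) + K_2e^(2t)(2,-3,-1) + K_3e^(-3t)(5,-10,-2).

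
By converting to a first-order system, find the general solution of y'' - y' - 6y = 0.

y(t) = K_1e^(-2t) + K_2e^(3t)

Let x_1 = y, x_2 = y'. Then x_1' = x_2 and x_2' = 6x_1 + x_2.
A = [[0,1],[6,1]]; det(A-λI) = λ^2 - λ - 6.
Eigenvalues λ = -2, 3 with eigenvectors (1,-2), (1,3).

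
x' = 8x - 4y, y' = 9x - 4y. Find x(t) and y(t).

x(t) = -2C_1e^(2t) - 2C_2te^(2t) + C_2e^(2t), y(t) = -3C_1e^(2t) - 3C_2te^(2t) + 2C_2e^(2t)

Coefficient matrix A = [[8, -4], [9, -4]].
Characteristic polynomial det(A - λI) = λ^2 - 4λ + 4 = 0.
Single eigenvalue λ = 2 with algebraic multiplicity 2.
Eigenvector v = (-2,-3); generalized eigenvector w with (A-λI)w=v is (1,2).
General solution: e^(2t)[C_1·v + C_2·(t·v + w)].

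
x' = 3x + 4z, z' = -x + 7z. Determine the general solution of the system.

x(t) = 2C_1e^(5t) + 2C_2te^(5t) + 3C_2e^(5t), z(t) = C_1e^(5t) + C_2te^(5t) + 2C_2e^(5t)

Coefficient matrix A = [[3, 4], [-1, 7]].
Characteristic polynomial det(A - λI) = λ^2 - 10λ + 25 = 0.
Single eigenvalue λ = 5 with algebraic multiplicity 2.
Eigenvector v = (2,1); generalized eigenvector w with (A-λI)w=v is (3,2).
General solution: e^(5t)[C_1·v + C_2·(t·v + w)].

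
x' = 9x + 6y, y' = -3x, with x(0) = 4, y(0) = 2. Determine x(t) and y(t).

Coefficient matrix A = [[9, 6], [-3, 0]].
Characteristic polynomial det(A - λI) = λ^2 - 9λ + 18 = 0.
Eigenvalues λ = 6, 3.
For λ=6: (A-λI) row 1 is [3, 6], so an eigenvector is (2, -1).
For λ=3: (A-λI) row 1 is [6, 6], so an eigenvector is (-1, 1).
General solution: C_1e^(6t)(2,-1) + C_2e^(3t)(-1,1).
Applying x(0)=4, y(0)=2 gives C_1=6, C_2=8.

x(t) = 12e^(6t) - 8e^(3t), y(t) = -6e^(6t) + 8e^(3t)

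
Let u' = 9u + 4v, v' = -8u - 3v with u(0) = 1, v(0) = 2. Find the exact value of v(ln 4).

A = [[9,4],[-8,-3]]; eigenvalues λ = 1, 5.
Eigenvectors: (-1,2) for λ=1, (-1,1) for λ=5.
From the initial condition, c_1 = 3, c_2 = -4.
v(ln 4) = (3)(4^1)(2) + (-4)(4^5)(1) = -4072.

-4072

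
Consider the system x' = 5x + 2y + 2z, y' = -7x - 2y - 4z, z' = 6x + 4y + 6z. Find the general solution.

Coefficient matrix A = [[5, 2, 2], [-7, -2, -4], [6, 4, 6]].
det(A - λI) = 0 gives eigenvalues λ = 4, 3, 2.
For λ=4: eigenvector (2,-5,4).
For λ=3: eigenvector (-1,3,-2).
For λ=2: eigenvector (0,-1,1).
General solution: c_1e^(4t)(2,-5,4) + c_2e^(3t)(-1,3,-2) + c_3e^(2t)(0,-1,1).

x(t) = 2c_1e^(4t) - c_2e^(3t), y(t) = -5c_1e^(4t) + 3c_2e^(3t) - c_3e^(2t), z(t) = 4c_1e^(4t) - 2c_2e^(3t) + c_3e^(2t)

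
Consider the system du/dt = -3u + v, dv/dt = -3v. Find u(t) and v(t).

Coefficient matrix A = [[-3, 1], [0, -3]].
Characteristic polynomial det(A - λI) = λ^2 + 6λ + 9 = 0.
Single eigenvalue λ = -3 with algebraic multiplicity 2.
Eigenvector v = (-1,0); generalized eigenvector w with (A-λI)w=v is (3,-1).
General solution: e^(-3t)[c_1·v + c_2·(t·v + w)].

u(t) = -c_1e^(-3t) - c_2te^(-3t) + 3c_2e^(-3t), v(t) = -c_2e^(-3t)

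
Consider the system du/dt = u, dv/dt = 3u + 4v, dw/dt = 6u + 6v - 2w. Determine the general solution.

u(t) = c_3e^(t), v(t) = c_2e^(4t) - c_3e^(t), w(t) = c_1e^(-2t) + c_2e^(4t)

Coefficient matrix A = [[1, 0, 0], [3, 4, 0], [6, 6, -2]].
det(A - λI) = 0 gives eigenvalues λ = -2, 4, 1.
For λ=-2: eigenvector (0,0,1).
For λ=4: eigenvector (0,1,1).
For λ=1: eigenvector (1,-1,0).
General solution: c_1e^(-2t)(0,0,1) + c_2e^(4t)(0,1,1) + c_3e^(t)(1,-1,0).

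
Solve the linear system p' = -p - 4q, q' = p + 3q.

Coefficient matrix A = [[-1, -4], [1, 3]].
Characteristic polynomial det(A - λI) = λ^2 - 2λ + 1 = 0.
Single eigenvalue λ = 1 with algebraic multiplicity 2.
Eigenvector v = (-2,1); generalized eigenvector w with (A-λI)w=v is (-1,1).
General solution: e^(t)[c_1·v + c_2·(t·v + w)].

p(t) = -2c_1e^(t) - 2c_2te^(t) - c_2e^(t), q(t) = c_1e^(t) + c_2te^(t) + c_2e^(t)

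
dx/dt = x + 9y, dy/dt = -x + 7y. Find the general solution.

Coefficient matrix A = [[1, 9], [-1, 7]].
Characteristic polynomial det(A - λI) = λ^2 - 8λ + 16 = 0.
Single eigenvalue λ = 4 with algebraic multiplicity 2.
Eigenvector v = (3,1); generalized eigenvector w with (A-λI)w=v is (-1,0).
General solution: e^(4t)[c_1·v + c_2·(t·v + w)].

x(t) = 3c_1e^(4t) + 3c_2te^(4t) - c_2e^(4t), y(t) = c_1e^(4t) + c_2te^(4t)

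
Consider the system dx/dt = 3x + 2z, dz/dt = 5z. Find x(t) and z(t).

x(t) = -c_1e^(3t) + c_2e^(5t), z(t) = c_2e^(5t)

Coefficient matrix A = [[3, 2], [0, 5]].
Characteristic polynomial det(A - λI) = λ^2 - 8λ + 15 = 0.
Eigenvalues λ = 3, 5.
For λ=3: (A-λI) row 1 is [0, 2], so an eigenvector is (-1, 0).
For λ=5: (A-λI) row 1 is [-2, 2], so an eigenvector is (1, 1).
General solution: c_1e^(3t)(-1,0) + c_2e^(5t)(1,1).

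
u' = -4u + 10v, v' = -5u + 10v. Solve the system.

Coefficient matrix A = [[-4, 10], [-5, 10]].
Characteristic polynomial det(A - λI) = λ^2 - 6λ + 10 = 0.
Eigenvalues λ = 3 ± i (complex conjugate pair).
For λ=3+i: an eigenvector is (-1,-1) - i(-3,-2) = (-1 + 3i, -1 + 2i).
A real fundamental pair from Re and Im of e^((3+i)t)v: X_1 = e^(3t)(cos(t)·(-1,-1) + sin(t)·(-3,-2)), X_2 = e^(3t)(sin(t)·(-1,-1) - cos(t)·(-3,-2)).
General solution: C_1X_1 + C_2X_2.

u(t) = -3C_1e^(3t)sin(t) - C_1e^(3t)cos(t) - C_2e^(3t)sin(t) + 3C_2e^(3t)cos(t), v(t) = -2C_1e^(3t)sin(t) - C_1e^(3t)cos(t) - C_2e^(3t)sin(t) + 2C_2e^(3t)cos(t)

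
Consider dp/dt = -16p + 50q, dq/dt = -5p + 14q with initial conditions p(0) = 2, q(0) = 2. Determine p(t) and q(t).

p(t) = 14e^(-t)sin(5t) + 2e^(-t)cos(5t), q(t) = 4e^(-t)sin(5t) + 2e^(-t)cos(5t)

Coefficient matrix A = [[-16, 50], [-5, 14]].
Characteristic polynomial det(A - λI) = λ^2 + 2λ + 26 = 0.
Eigenvalues λ = -1 ± 5i (complex conjugate pair).
For λ=-1+5i: an eigenvector is (-3,-1) - i(-1,0) = (-3 + i, -1).
A real fundamental pair from Re and Im of e^((-1+5i)t)v: X_1 = e^(-t)(cos(5t)·(-3,-1) + sin(5t)·(-1,0)), X_2 = e^(-t)(sin(5t)·(-3,-1) - cos(5t)·(-1,0)).
General solution: K_1X_1 + K_2X_2.
Applying p(0)=2, q(0)=2 gives K_1=-2, K_2=-4.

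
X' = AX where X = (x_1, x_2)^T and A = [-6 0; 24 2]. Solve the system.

Coefficient matrix A = [[-6, 0], [24, 2]].
Characteristic polynomial det(A - λI) = λ^2 + 4λ - 12 = 0.
Eigenvalues λ = -6, 2.
For λ=-6: (A-λI) row 2 is [24, 8], so an eigenvector is (1, -3).
For λ=2: (A-λI) row 1 is [-8, 0], so an eigenvector is (0, -1).
General solution: c_1e^(-6t)(1,-3) + c_2e^(2t)(0,-1).

x_1(t) = c_1e^(-6t), x_2(t) = -3c_1e^(-6t) - c_2e^(2t)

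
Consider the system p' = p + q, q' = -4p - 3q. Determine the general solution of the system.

p(t) = C_1e^(-t) + C_2te^(-t) + 2C_2e^(-t), q(t) = -2C_1e^(-t) - 2C_2te^(-t) - 3C_2e^(-t)

Coefficient matrix A = [[1, 1], [-4, -3]].
Characteristic polynomial det(A - λI) = λ^2 + 2λ + 1 = 0.
Single eigenvalue λ = -1 with algebraic multiplicity 2.
Eigenvector v = (1,-2); generalized eigenvector w with (A-λI)w=v is (2,-3).
General solution: e^(-t)[C_1·v + C_2·(t·v + w)].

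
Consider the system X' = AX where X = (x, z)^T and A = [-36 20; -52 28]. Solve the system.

x(t) = K_1e^(-4t)sin(4t) - 2K_1e^(-4t)cos(4t) - 2K_2e^(-4t)sin(4t) - K_2e^(-4t)cos(4t), z(t) = 2K_1e^(-4t)sin(4t) - 3K_1e^(-4t)cos(4t) - 3K_2e^(-4t)sin(4t) - 2K_2e^(-4t)cos(4t)

Coefficient matrix A = [[-36, 20], [-52, 28]].
Characteristic polynomial det(A - λI) = λ^2 + 8λ + 32 = 0.
Eigenvalues λ = -4 ± 4i (complex conjugate pair).
For λ=-4+4i: an eigenvector is (-2,-3) - i(1,2) = (-2 - i, -3 - 2i).
A real fundamental pair from Re and Im of e^((-4+4i)t)v: X_1 = e^(-4t)(cos(4t)·(-2,-3) + sin(4t)·(1,2)), X_2 = e^(-4t)(sin(4t)·(-2,-3) - cos(4t)·(1,2)).
General solution: K_1X_1 + K_2X_2.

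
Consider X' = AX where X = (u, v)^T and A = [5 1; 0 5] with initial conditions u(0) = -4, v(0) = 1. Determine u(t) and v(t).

Coefficient matrix A = [[5, 1], [0, 5]].
Characteristic polynomial det(A - λI) = λ^2 - 10λ + 25 = 0.
Single eigenvalue λ = 5 with algebraic multiplicity 2.
Eigenvector v = (-1,0); generalized eigenvector w with (A-λI)w=v is (3,-1).
General solution: e^(5t)[K_1·v + K_2·(t·v + w)].
Applying u(0)=-4, v(0)=1 gives K_1=1, K_2=-1.

u(t) = te^(5t) - 4e^(5t), v(t) = e^(5t)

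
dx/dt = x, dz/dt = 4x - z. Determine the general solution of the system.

Coefficient matrix A = [[1, 0], [4, -1]].
Characteristic polynomial det(A - λI) = λ^2 - 1 = 0.
Eigenvalues λ = 1, -1.
For λ=1: (A-λI) row 2 is [4, -2], so an eigenvector is (1, 2).
For λ=-1: (A-λI) row 1 is [2, 0], so an eigenvector is (0, -1).
General solution: C_1e^(t)(1,2) + C_2e^(-t)(0,-1).

x(t) = C_1e^(t), z(t) = 2C_1e^(t) - C_2e^(-t)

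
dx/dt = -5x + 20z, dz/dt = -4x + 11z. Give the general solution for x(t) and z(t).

Coefficient matrix A = [[-5, 20], [-4, 11]].
Characteristic polynomial det(A - λI) = λ^2 - 6λ + 25 = 0.
Eigenvalues λ = 3 ± 4i (complex conjugate pair).
For λ=3+4i: an eigenvector is (-1,0) - i(2,1) = (-1 - 2i, 0 - i).
A real fundamental pair from Re and Im of e^((3+4i)t)v: X_1 = e^(3t)(cos(4t)·(-1,0) + sin(4t)·(2,1)), X_2 = e^(3t)(sin(4t)·(-1,0) - cos(4t)·(2,1)).
General solution: K_1X_1 + K_2X_2.

x(t) = 2K_1e^(3t)sin(4t) - K_1e^(3t)cos(4t) - K_2e^(3t)sin(4t) - 2K_2e^(3t)cos(4t), z(t) = K_1e^(3t)sin(4t) - K_2e^(3t)cos(4t)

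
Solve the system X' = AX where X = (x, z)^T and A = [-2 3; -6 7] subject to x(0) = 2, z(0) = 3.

Coefficient matrix A = [[-2, 3], [-6, 7]].
Characteristic polynomial det(A - λI) = λ^2 - 5λ + 4 = 0.
Eigenvalues λ = 4, 1.
For λ=4: (A-λI) row 1 is [-6, 3], so an eigenvector is (-1, -2).
For λ=1: (A-λI) row 1 is [-3, 3], so an eigenvector is (-1, -1).
General solution: K_1e^(4t)(-1,-2) + K_2e^(t)(-1,-1).
Applying x(0)=2, z(0)=3 gives K_1=-1, K_2=-1.

x(t) = e^(4t) + e^(t), z(t) = 2e^(4t) + e^(t)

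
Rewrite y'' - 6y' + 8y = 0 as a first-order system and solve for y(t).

y(t) = C_1e^(2t) + C_2e^(4t)

Let x_1 = y, x_2 = y'. Then x_1' = x_2 and x_2' = -8x_1 + 6x_2.
A = [[0,1],[-8,6]]; det(A-λI) = λ^2 - 6λ + 8.
Eigenvalues λ = 2, 4 with eigenvectors (1,2), (1,4).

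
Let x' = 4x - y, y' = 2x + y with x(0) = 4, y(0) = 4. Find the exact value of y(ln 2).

A = [[4,-1],[2,1]]; eigenvalues λ = 3, 2.
Eigenvectors: (-1,-1) for λ=3, (1,2) for λ=2.
From the initial condition, c_1 = -4, c_2 = 0.
y(ln 2) = (-4)(2^3)(-1) + (0)(2^2)(2) = 32.

32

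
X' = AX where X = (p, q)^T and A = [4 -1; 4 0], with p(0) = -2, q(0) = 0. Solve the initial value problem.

Coefficient matrix A = [[4, -1], [4, 0]].
Characteristic polynomial det(A - λI) = λ^2 - 4λ + 4 = 0.
Single eigenvalue λ = 2 with algebraic multiplicity 2.
Eigenvector v = (-1,-2); generalized eigenvector w with (A-λI)w=v is (1,3).
General solution: e^(2t)[K_1·v + K_2·(t·v + w)].
Applying p(0)=-2, q(0)=0 gives K_1=6, K_2=4.

p(t) = -4te^(2t) - 2e^(2t), q(t) = -8te^(2t)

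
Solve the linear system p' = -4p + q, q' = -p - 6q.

p(t) = K_1e^(-5t) + K_2te^(-5t), q(t) = -K_1e^(-5t) - K_2te^(-5t) + K_2e^(-5t)

Coefficient matrix A = [[-4, 1], [-1, -6]].
Characteristic polynomial det(A - λI) = λ^2 + 10λ + 25 = 0.
Single eigenvalue λ = -5 with algebraic multiplicity 2.
Eigenvector v = (1,-1); generalized eigenvector w with (A-λI)w=v is (0,1).
General solution: e^(-5t)[K_1·v + K_2·(t·v + w)].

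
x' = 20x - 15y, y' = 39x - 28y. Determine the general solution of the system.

Coefficient matrix A = [[20, -15], [39, -28]].
Characteristic polynomial det(A - λI) = λ^2 + 8λ + 25 = 0.
Eigenvalues λ = -4 ± 3i (complex conjugate pair).
For λ=-4+3i: an eigenvector is (-2,-3) - i(-1,-2) = (-2 + i, -3 + 2i).
A real fundamental pair from Re and Im of e^((-4+3i)t)v: X_1 = e^(-4t)(cos(3t)·(-2,-3) + sin(3t)·(-1,-2)), X_2 = e^(-4t)(sin(3t)·(-2,-3) - cos(3t)·(-1,-2)).
General solution: K_1X_1 + K_2X_2.

x(t) = -K_1e^(-4t)sin(3t) - 2K_1e^(-4t)cos(3t) - 2K_2e^(-4t)sin(3t) + K_2e^(-4t)cos(3t), y(t) = -2K_1e^(-4t)sin(3t) - 3K_1e^(-4t)cos(3t) - 3K_2e^(-4t)sin(3t) + 2K_2e^(-4t)cos(3t)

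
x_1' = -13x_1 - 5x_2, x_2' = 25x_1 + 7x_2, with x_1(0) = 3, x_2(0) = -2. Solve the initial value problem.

Coefficient matrix A = [[-13, -5], [25, 7]].
Characteristic polynomial det(A - λI) = λ^2 + 6λ + 34 = 0.
Eigenvalues λ = -3 ± 5i (complex conjugate pair).
For λ=-3+5i: an eigenvector is (1,-2) - i(0,1) = (1, -2 - i).
A real fundamental pair from Re and Im of e^((-3+5i)t)v: X_1 = e^(-3t)(cos(5t)·(1,-2) + sin(5t)·(0,1)), X_2 = e^(-3t)(sin(5t)·(1,-2) - cos(5t)·(0,1)).
General solution: K_1X_1 + K_2X_2.
Applying x_1(0)=3, x_2(0)=-2 gives K_1=3, K_2=-4.

x_1(t) = -4e^(-3t)sin(5t) + 3e^(-3t)cos(5t), x_2(t) = 11e^(-3t)sin(5t) - 2e^(-3t)cos(5t)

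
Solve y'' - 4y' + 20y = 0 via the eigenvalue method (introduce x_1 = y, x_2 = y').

Let x_1 = y, x_2 = y'. Then x_1' = x_2 and x_2' = -20x_1 + 4x_2.
A = [[0,1],[-20,4]]; det(A-λI) = λ^2 - 4λ + 20.
Eigenvalues λ = 2 ± 4i.

y(t) = C_1e^(2t)cos(4t) + C_2e^(2t)sin(4t)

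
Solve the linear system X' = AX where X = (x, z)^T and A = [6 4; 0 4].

Coefficient matrix A = [[6, 4], [0, 4]].
Characteristic polynomial det(A - λI) = λ^2 - 10λ + 24 = 0.
Eigenvalues λ = 4, 6.
For λ=4: (A-λI) row 1 is [2, 4], so an eigenvector is (-2, 1).
For λ=6: (A-λI) row 1 is [0, 4], so an eigenvector is (-1, 0).
General solution: C_1e^(4t)(-2,1) + C_2e^(6t)(-1,0).

x(t) = -2C_1e^(4t) - C_2e^(6t), z(t) = C_1e^(4t)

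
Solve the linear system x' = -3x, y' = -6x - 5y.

x(t) = -C_2e^(-3t), y(t) = C_1e^(-5t) + 3C_2e^(-3t)

Coefficient matrix A = [[-3, 0], [-6, -5]].
Characteristic polynomial det(A - λI) = λ^2 + 8λ + 15 = 0.
Eigenvalues λ = -5, -3.
For λ=-5: (A-λI) row 1 is [2, 0], so an eigenvector is (0, 1).
For λ=-3: (A-λI) row 2 is [-6, -2], so an eigenvector is (-1, 3).
General solution: C_1e^(-5t)(0,1) + C_2e^(-3t)(-1,3).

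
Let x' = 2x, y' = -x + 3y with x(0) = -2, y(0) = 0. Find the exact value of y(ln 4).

96

A = [[2,0],[-1,3]]; eigenvalues λ = 2, 3.
Eigenvectors: (1,1) for λ=2, (0,-1) for λ=3.
From the initial condition, c_1 = -2, c_2 = -2.
y(ln 4) = (-2)(4^2)(1) + (-2)(4^3)(-1) = 96.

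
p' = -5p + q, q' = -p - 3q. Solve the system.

Coefficient matrix A = [[-5, 1], [-1, -3]].
Characteristic polynomial det(A - λI) = λ^2 + 8λ + 16 = 0.
Single eigenvalue λ = -4 with algebraic multiplicity 2.
Eigenvector v = (-1,-1); generalized eigenvector w with (A-λI)w=v is (2,1).
General solution: e^(-4t)[K_1·v + K_2·(t·v + w)].

p(t) = -K_1e^(-4t) - K_2te^(-4t) + 2K_2e^(-4t), q(t) = -K_1e^(-4t) - K_2te^(-4t) + K_2e^(-4t)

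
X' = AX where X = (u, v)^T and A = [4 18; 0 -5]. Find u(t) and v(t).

u(t) = K_1e^(4t) - 2K_2e^(-5t), v(t) = K_2e^(-5t)

Coefficient matrix A = [[4, 18], [0, -5]].
Characteristic polynomial det(A - λI) = λ^2 + λ - 20 = 0.
Eigenvalues λ = 4, -5.
For λ=4: (A-λI) row 1 is [0, 18], so an eigenvector is (1, 0).
For λ=-5: (A-λI) row 1 is [9, 18], so an eigenvector is (-2, 1).
General solution: K_1e^(4t)(1,0) + K_2e^(-5t)(-2,1).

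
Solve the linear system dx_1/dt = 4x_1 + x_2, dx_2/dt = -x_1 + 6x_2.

Coefficient matrix A = [[4, 1], [-1, 6]].
Characteristic polynomial det(A - λI) = λ^2 - 10λ + 25 = 0.
Single eigenvalue λ = 5 with algebraic multiplicity 2.
Eigenvector v = (-1,-1); generalized eigenvector w with (A-λI)w=v is (1,0).
General solution: e^(5t)[K_1·v + K_2·(t·v + w)].

x_1(t) = -K_1e^(5t) - K_2te^(5t) + K_2e^(5t), x_2(t) = -K_1e^(5t) - K_2te^(5t)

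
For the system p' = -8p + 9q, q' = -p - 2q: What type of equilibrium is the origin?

stable improper node

A = [[-8,9],[-1,-2]]; det(A-λI) = λ^2 + 10λ + 25.
repeated λ = -5 with a single eigenvector.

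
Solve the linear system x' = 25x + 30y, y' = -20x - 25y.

x(t) = 3C_1e^(5t) + C_2e^(-5t), y(t) = -2C_1e^(5t) - C_2e^(-5t)

Coefficient matrix A = [[25, 30], [-20, -25]].
Characteristic polynomial det(A - λI) = λ^2 - 25 = 0.
Eigenvalues λ = 5, -5.
For λ=5: (A-λI) row 1 is [20, 30], so an eigenvector is (3, -2).
For λ=-5: (A-λI) row 1 is [30, 30], so an eigenvector is (1, -1).
General solution: C_1e^(5t)(3,-2) + C_2e^(-5t)(1,-1).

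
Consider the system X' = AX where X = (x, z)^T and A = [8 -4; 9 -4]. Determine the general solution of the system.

Coefficient matrix A = [[8, -4], [9, -4]].
Characteristic polynomial det(A - λI) = λ^2 - 4λ + 4 = 0.
Single eigenvalue λ = 2 with algebraic multiplicity 2.
Eigenvector v = (-2,-3); generalized eigenvector w with (A-λI)w=v is (1,2).
General solution: e^(2t)[K_1·v + K_2·(t·v + w)].

x(t) = -2K_1e^(2t) - 2K_2te^(2t) + K_2e^(2t), z(t) = -3K_1e^(2t) - 3K_2te^(2t) + 2K_2e^(2t)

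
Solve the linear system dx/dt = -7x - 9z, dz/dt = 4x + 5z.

x(t) = -3C_1e^(-t) - 3C_2te^(-t) - C_2e^(-t), z(t) = 2C_1e^(-t) + 2C_2te^(-t) + C_2e^(-t)

Coefficient matrix A = [[-7, -9], [4, 5]].
Characteristic polynomial det(A - λI) = λ^2 + 2λ + 1 = 0.
Single eigenvalue λ = -1 with algebraic multiplicity 2.
Eigenvector v = (-3,2); generalized eigenvector w with (A-λI)w=v is (-1,1).
General solution: e^(-t)[C_1·v + C_2·(t·v + w)].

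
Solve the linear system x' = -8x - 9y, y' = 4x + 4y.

Coefficient matrix A = [[-8, -9], [4, 4]].
Characteristic polynomial det(A - λI) = λ^2 + 4λ + 4 = 0.
Single eigenvalue λ = -2 with algebraic multiplicity 2.
Eigenvector v = (-3,2); generalized eigenvector w with (A-λI)w=v is (2,-1).
General solution: e^(-2t)[K_1·v + K_2·(t·v + w)].

x(t) = -3K_1e^(-2t) - 3K_2te^(-2t) + 2K_2e^(-2t), y(t) = 2K_1e^(-2t) + 2K_2te^(-2t) - K_2e^(-2t)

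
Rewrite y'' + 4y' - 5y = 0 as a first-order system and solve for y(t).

y(t) = C_1e^(t) + C_2e^(-5t)

Let x_1 = y, x_2 = y'. Then x_1' = x_2 and x_2' = 5x_1 - 4x_2.
A = [[0,1],[5,-4]]; det(A-λI) = λ^2 + 4λ - 5.
Eigenvalues λ = 1, -5 with eigenvectors (1,1), (1,-5).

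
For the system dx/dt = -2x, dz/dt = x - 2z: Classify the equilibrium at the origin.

A = [[-2,0],[1,-2]]; det(A-λI) = λ^2 + 4λ + 4.
repeated λ = -2 with a single eigenvector.

stable improper node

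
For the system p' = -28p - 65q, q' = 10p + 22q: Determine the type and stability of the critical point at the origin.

stable spiral

A = [[-28,-65],[10,22]]; det(A-λI) = λ^2 + 6λ + 34.
λ = -3 ± 5i: negative real part.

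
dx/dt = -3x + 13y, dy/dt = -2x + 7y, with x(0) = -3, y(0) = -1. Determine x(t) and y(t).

x(t) = 2e^(2t)sin(t) - 3e^(2t)cos(t), y(t) = e^(2t)sin(t) - e^(2t)cos(t)

Coefficient matrix A = [[-3, 13], [-2, 7]].
Characteristic polynomial det(A - λI) = λ^2 - 4λ + 5 = 0.
Eigenvalues λ = 2 ± i (complex conjugate pair).
For λ=2+i: an eigenvector is (3,1) - i(-2,-1) = (3 + 2i, 1 + i).
A real fundamental pair from Re and Im of e^((2+i)t)v: X_1 = e^(2t)(cos(t)·(3,1) + sin(t)·(-2,-1)), X_2 = e^(2t)(sin(t)·(3,1) - cos(t)·(-2,-1)).
General solution: K_1X_1 + K_2X_2.
Applying x(0)=-3, y(0)=-1 gives K_1=-1, K_2=0.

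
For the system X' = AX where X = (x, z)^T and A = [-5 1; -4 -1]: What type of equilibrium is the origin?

A = [[-5,1],[-4,-1]]; det(A-λI) = λ^2 + 6λ + 9.
repeated λ = -3 with a single eigenvector.

stable improper node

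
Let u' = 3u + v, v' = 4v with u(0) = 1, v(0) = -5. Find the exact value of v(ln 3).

-405

A = [[3,1],[0,4]]; eigenvalues λ = 3, 4.
Eigenvectors: (1,0) for λ=3, (-1,-1) for λ=4.
From the initial condition, c_1 = 6, c_2 = 5.
v(ln 3) = (6)(3^3)(0) + (5)(3^4)(-1) = -405.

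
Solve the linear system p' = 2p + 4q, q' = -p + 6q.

p(t) = 2K_1e^(4t) + 2K_2te^(4t) + 3K_2e^(4t), q(t) = K_1e^(4t) + K_2te^(4t) + 2K_2e^(4t)

Coefficient matrix A = [[2, 4], [-1, 6]].
Characteristic polynomial det(A - λI) = λ^2 - 8λ + 16 = 0.
Single eigenvalue λ = 4 with algebraic multiplicity 2.
Eigenvector v = (2,1); generalized eigenvector w with (A-λI)w=v is (3,2).
General solution: e^(4t)[K_1·v + K_2·(t·v + w)].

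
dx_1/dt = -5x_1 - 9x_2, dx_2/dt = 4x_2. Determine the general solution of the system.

x_1(t) = K_1e^(4t) + K_2e^(-5t), x_2(t) = -K_1e^(4t)

Coefficient matrix A = [[-5, -9], [0, 4]].
Characteristic polynomial det(A - λI) = λ^2 + λ - 20 = 0.
Eigenvalues λ = 4, -5.
For λ=4: (A-λI) row 1 is [-9, -9], so an eigenvector is (1, -1).
For λ=-5: (A-λI) row 1 is [0, -9], so an eigenvector is (1, 0).
General solution: K_1e^(4t)(1,-1) + K_2e^(-5t)(1,0).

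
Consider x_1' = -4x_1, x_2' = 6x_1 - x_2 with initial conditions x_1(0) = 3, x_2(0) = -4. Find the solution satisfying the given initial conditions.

Coefficient matrix A = [[-4, 0], [6, -1]].
Characteristic polynomial det(A - λI) = λ^2 + 5λ + 4 = 0.
Eigenvalues λ = -4, -1.
For λ=-4: (A-λI) row 2 is [6, 3], so an eigenvector is (1, -2).
For λ=-1: (A-λI) row 1 is [-3, 0], so an eigenvector is (0, 1).
General solution: C_1e^(-4t)(1,-2) + C_2e^(-t)(0,1).
Applying x_1(0)=3, x_2(0)=-4 gives C_1=3, C_2=2.

x_1(t) = 3e^(-4t), x_2(t) = 2e^(-t) - 6e^(-4t)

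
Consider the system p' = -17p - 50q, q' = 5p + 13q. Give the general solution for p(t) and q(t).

Coefficient matrix A = [[-17, -50], [5, 13]].
Characteristic polynomial det(A - λI) = λ^2 + 4λ + 29 = 0.
Eigenvalues λ = -2 ± 5i (complex conjugate pair).
For λ=-2+5i: an eigenvector is (1,0) - i(-3,1) = (1 + 3i, 0 - i).
A real fundamental pair from Re and Im of e^((-2+5i)t)v: X_1 = e^(-2t)(cos(5t)·(1,0) + sin(5t)·(-3,1)), X_2 = e^(-2t)(sin(5t)·(1,0) - cos(5t)·(-3,1)).
General solution: K_1X_1 + K_2X_2.

p(t) = -3K_1e^(-2t)sin(5t) + K_1e^(-2t)cos(5t) + K_2e^(-2t)sin(5t) + 3K_2e^(-2t)cos(5t), q(t) = K_1e^(-2t)sin(5t) - K_2e^(-2t)cos(5t)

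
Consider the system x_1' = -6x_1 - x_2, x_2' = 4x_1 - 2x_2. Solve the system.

Coefficient matrix A = [[-6, -1], [4, -2]].
Characteristic polynomial det(A - λI) = λ^2 + 8λ + 16 = 0.
Single eigenvalue λ = -4 with algebraic multiplicity 2.
Eigenvector v = (1,-2); generalized eigenvector w with (A-λI)w=v is (1,-3).
General solution: e^(-4t)[C_1·v + C_2·(t·v + w)].

x_1(t) = C_1e^(-4t) + C_2te^(-4t) + C_2e^(-4t), x_2(t) = -2C_1e^(-4t) - 2C_2te^(-4t) - 3C_2e^(-4t)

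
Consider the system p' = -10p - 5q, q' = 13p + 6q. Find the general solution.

Coefficient matrix A = [[-10, -5], [13, 6]].
Characteristic polynomial det(A - λI) = λ^2 + 4λ + 5 = 0.
Eigenvalues λ = -2 ± i (complex conjugate pair).
For λ=-2+i: an eigenvector is (2,-3) - i(-1,2) = (2 + i, -3 - 2i).
A real fundamental pair from Re and Im of e^((-2+i)t)v: X_1 = e^(-2t)(cos(t)·(2,-3) + sin(t)·(-1,2)), X_2 = e^(-2t)(sin(t)·(2,-3) - cos(t)·(-1,2)).
General solution: K_1X_1 + K_2X_2.

p(t) = -K_1e^(-2t)sin(t) + 2K_1e^(-2t)cos(t) + 2K_2e^(-2t)sin(t) + K_2e^(-2t)cos(t), q(t) = 2K_1e^(-2t)sin(t) - 3K_1e^(-2t)cos(t) - 3K_2e^(-2t)sin(t) - 2K_2e^(-2t)cos(t)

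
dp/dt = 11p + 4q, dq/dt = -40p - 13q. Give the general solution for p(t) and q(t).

Coefficient matrix A = [[11, 4], [-40, -13]].
Characteristic polynomial det(A - λI) = λ^2 + 2λ + 17 = 0.
Eigenvalues λ = -1 ± 4i (complex conjugate pair).
For λ=-1+4i: an eigenvector is (1,-3) - i(0,-1) = (1, -3 + i).
A real fundamental pair from Re and Im of e^((-1+4i)t)v: X_1 = e^(-t)(cos(4t)·(1,-3) + sin(4t)·(0,-1)), X_2 = e^(-t)(sin(4t)·(1,-3) - cos(4t)·(0,-1)).
General solution: K_1X_1 + K_2X_2.

p(t) = K_1e^(-t)cos(4t) + K_2e^(-t)sin(4t), q(t) = -K_1e^(-t)sin(4t) - 3K_1e^(-t)cos(4t) - 3K_2e^(-t)sin(4t) + K_2e^(-t)cos(4t)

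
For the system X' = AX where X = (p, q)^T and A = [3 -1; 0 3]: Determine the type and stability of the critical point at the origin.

A = [[3,-1],[0,3]]; det(A-λI) = λ^2 - 6λ + 9.
repeated λ = 3 with a single eigenvector.

unstable improper node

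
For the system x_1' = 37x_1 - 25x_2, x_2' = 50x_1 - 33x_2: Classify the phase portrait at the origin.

unstable spiral

A = [[37,-25],[50,-33]]; det(A-λI) = λ^2 - 4λ + 29.
λ = 2 ± 5i: positive real part.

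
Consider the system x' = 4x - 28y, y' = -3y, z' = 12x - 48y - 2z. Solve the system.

Coefficient matrix A = [[4, -28, 0], [0, -3, 0], [12, -48, -2]].
det(A - λI) = 0 gives eigenvalues λ = 4, -2, -3.
For λ=4: eigenvector (1,0,2).
For λ=-2: eigenvector (0,0,1).
For λ=-3: eigenvector (4,1,0).
General solution: c_1e^(4t)(1,0,2) + c_2e^(-2t)(0,0,1) + c_3e^(-3t)(4,1,0).

x(t) = c_1e^(4t) + 4c_3e^(-3t), y(t) = c_3e^(-3t), z(t) = 2c_1e^(4t) + c_2e^(-2t)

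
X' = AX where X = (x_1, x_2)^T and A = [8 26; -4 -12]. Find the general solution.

Coefficient matrix A = [[8, 26], [-4, -12]].
Characteristic polynomial det(A - λI) = λ^2 + 4λ + 8 = 0.
Eigenvalues λ = -2 ± 2i (complex conjugate pair).
For λ=-2+2i: an eigenvector is (-2,1) - i(3,-1) = (-2 - 3i, 1 + i).
A real fundamental pair from Re and Im of e^((-2+2i)t)v: X_1 = e^(-2t)(cos(2t)·(-2,1) + sin(2t)·(3,-1)), X_2 = e^(-2t)(sin(2t)·(-2,1) - cos(2t)·(3,-1)).
General solution: C_1X_1 + C_2X_2.

x_1(t) = 3C_1e^(-2t)sin(2t) - 2C_1e^(-2t)cos(2t) - 2C_2e^(-2t)sin(2t) - 3C_2e^(-2t)cos(2t), x_2(t) = -C_1e^(-2t)sin(2t) + C_1e^(-2t)cos(2t) + C_2e^(-2t)sin(2t) + C_2e^(-2t)cos(2t)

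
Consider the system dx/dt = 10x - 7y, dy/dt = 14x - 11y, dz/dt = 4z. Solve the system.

Coefficient matrix A = [[10, -7, 0], [14, -11, 0], [0, 0, 4]].
det(A - λI) = 0 gives eigenvalues λ = -4, 3, 4.
For λ=-4: eigenvector (-1,-2,0).
For λ=3: eigenvector (1,1,0).
For λ=4: eigenvector (0,0,1).
General solution: c_1e^(-4t)(-1,-2,0) + c_2e^(3t)(1,1,0) + c_3e^(4t)(0,0,1).

x(t) = -c_1e^(-4t) + c_2e^(3t), y(t) = -2c_1e^(-4t) + c_2e^(3t), z(t) = c_3e^(4t)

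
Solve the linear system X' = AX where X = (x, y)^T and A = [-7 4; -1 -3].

Coefficient matrix A = [[-7, 4], [-1, -3]].
Characteristic polynomial det(A - λI) = λ^2 + 10λ + 25 = 0.
Single eigenvalue λ = -5 with algebraic multiplicity 2.
Eigenvector v = (2,1); generalized eigenvector w with (A-λI)w=v is (3,2).
General solution: e^(-5t)[c_1·v + c_2·(t·v + w)].

x(t) = 2c_1e^(-5t) + 2c_2te^(-5t) + 3c_2e^(-5t), y(t) = c_1e^(-5t) + c_2te^(-5t) + 2c_2e^(-5t)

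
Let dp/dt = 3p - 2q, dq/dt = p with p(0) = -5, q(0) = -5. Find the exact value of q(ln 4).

-20

A = [[3,-2],[1,0]]; eigenvalues λ = 2, 1.
Eigenvectors: (-2,-1) for λ=2, (-1,-1) for λ=1.
From the initial condition, c_1 = 0, c_2 = 5.
q(ln 4) = (0)(4^2)(-1) + (5)(4^1)(-1) = -20.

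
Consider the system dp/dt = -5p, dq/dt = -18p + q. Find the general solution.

p(t) = K_2e^(-5t), q(t) = K_1e^(t) + 3K_2e^(-5t)

Coefficient matrix A = [[-5, 0], [-18, 1]].
Characteristic polynomial det(A - λI) = λ^2 + 4λ - 5 = 0.
Eigenvalues λ = 1, -5.
For λ=1: (A-λI) row 1 is [-6, 0], so an eigenvector is (0, 1).
For λ=-5: (A-λI) row 2 is [-18, 6], so an eigenvector is (1, 3).
General solution: K_1e^(t)(0,1) + K_2e^(-5t)(1,3).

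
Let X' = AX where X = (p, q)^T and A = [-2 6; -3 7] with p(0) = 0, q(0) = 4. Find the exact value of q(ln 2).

A = [[-2,6],[-3,7]]; eigenvalues λ = 1, 4.
Eigenvectors: (-2,-1) for λ=1, (-1,-1) for λ=4.
From the initial condition, c_1 = 4, c_2 = -8.
q(ln 2) = (4)(2^1)(-1) + (-8)(2^4)(-1) = 120.

120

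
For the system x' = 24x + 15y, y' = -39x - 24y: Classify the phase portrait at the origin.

A = [[24,15],[-39,-24]]; det(A-λI) = λ^2 + 9.
λ = 0 ± 3i: zero real part.

center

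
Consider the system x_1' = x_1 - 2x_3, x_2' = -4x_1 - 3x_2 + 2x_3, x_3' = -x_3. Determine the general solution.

Coefficient matrix A = [[1, 0, -2], [-4, -3, 2], [0, 0, -1]].
det(A - λI) = 0 gives eigenvalues λ = -3, 1, -1.
For λ=-3: eigenvector (0,1,0).
For λ=1: eigenvector (1,-1,0).
For λ=-1: eigenvector (1,-1,1).
General solution: C_1e^(-3t)(0,1,0) + C_2e^(t)(1,-1,0) + C_3e^(-t)(1,-1,1).

x_1(t) = C_2e^(t) + C_3e^(-t), x_2(t) = C_1e^(-3t) - C_2e^(t) - C_3e^(-t), x_3(t) = C_3e^(-t)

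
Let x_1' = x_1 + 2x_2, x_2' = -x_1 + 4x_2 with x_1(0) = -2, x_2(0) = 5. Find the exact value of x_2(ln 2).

68

A = [[1,2],[-1,4]]; eigenvalues λ = 2, 3.
Eigenvectors: (2,1) for λ=2, (-1,-1) for λ=3.
From the initial condition, c_1 = -7, c_2 = -12.
x_2(ln 2) = (-7)(2^2)(1) + (-12)(2^3)(-1) = 68.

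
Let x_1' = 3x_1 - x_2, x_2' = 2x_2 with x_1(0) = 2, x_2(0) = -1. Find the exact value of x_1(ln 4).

176

A = [[3,-1],[0,2]]; eigenvalues λ = 2, 3.
Eigenvectors: (-1,-1) for λ=2, (1,0) for λ=3.
From the initial condition, c_1 = 1, c_2 = 3.
x_1(ln 4) = (1)(4^2)(-1) + (3)(4^3)(1) = 176.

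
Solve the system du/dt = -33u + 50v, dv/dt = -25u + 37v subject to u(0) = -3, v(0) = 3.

u(t) = 51e^(2t)sin(5t) - 3e^(2t)cos(5t), v(t) = 36e^(2t)sin(5t) + 3e^(2t)cos(5t)

Coefficient matrix A = [[-33, 50], [-25, 37]].
Characteristic polynomial det(A - λI) = λ^2 - 4λ + 29 = 0.
Eigenvalues λ = 2 ± 5i (complex conjugate pair).
For λ=2+5i: an eigenvector is (1,1) - i(3,2) = (1 - 3i, 1 - 2i).
A real fundamental pair from Re and Im of e^((2+5i)t)v: X_1 = e^(2t)(cos(5t)·(1,1) + sin(5t)·(3,2)), X_2 = e^(2t)(sin(5t)·(1,1) - cos(5t)·(3,2)).
General solution: c_1X_1 + c_2X_2.
Applying u(0)=-3, v(0)=3 gives c_1=15, c_2=6.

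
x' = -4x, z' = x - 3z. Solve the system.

Coefficient matrix A = [[-4, 0], [1, -3]].
Characteristic polynomial det(A - λI) = λ^2 + 7λ + 12 = 0.
Eigenvalues λ = -3, -4.
For λ=-3: (A-λI) row 1 is [-1, 0], so an eigenvector is (0, 1).
For λ=-4: (A-λI) row 2 is [1, 1], so an eigenvector is (1, -1).
General solution: K_1e^(-3t)(0,1) + K_2e^(-4t)(1,-1).

x(t) = K_2e^(-4t), z(t) = K_1e^(-3t) - K_2e^(-4t)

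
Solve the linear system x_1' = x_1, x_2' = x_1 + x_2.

x_1(t) = C_2e^(t), x_2(t) = C_1e^(t) + C_2te^(t) - 3C_2e^(t)

Coefficient matrix A = [[1, 0], [1, 1]].
Characteristic polynomial det(A - λI) = λ^2 - 2λ + 1 = 0.
Single eigenvalue λ = 1 with algebraic multiplicity 2.
Eigenvector v = (0,1); generalized eigenvector w with (A-λI)w=v is (1,-3).
General solution: e^(t)[C_1·v + C_2·(t·v + w)].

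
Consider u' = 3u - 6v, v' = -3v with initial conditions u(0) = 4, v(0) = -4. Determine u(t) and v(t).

u(t) = 8e^(3t) - 4e^(-3t), v(t) = -4e^(-3t)

Coefficient matrix A = [[3, -6], [0, -3]].
Characteristic polynomial det(A - λI) = λ^2 - 9 = 0.
Eigenvalues λ = -3, 3.
For λ=-3: (A-λI) row 1 is [6, -6], so an eigenvector is (-1, -1).
For λ=3: (A-λI) row 1 is [0, -6], so an eigenvector is (1, 0).
General solution: C_1e^(-3t)(-1,-1) + C_2e^(3t)(1,0).
Applying u(0)=4, v(0)=-4 gives C_1=4, C_2=8.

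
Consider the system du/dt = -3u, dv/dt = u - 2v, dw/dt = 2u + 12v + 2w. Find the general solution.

Coefficient matrix A = [[-3, 0, 0], [1, -2, 0], [2, 12, 2]].
det(A - λI) = 0 gives eigenvalues λ = -3, -2, 2.
For λ=-3: eigenvector (1,-1,2).
For λ=-2: eigenvector (0,1,-3).
For λ=2: eigenvector (0,0,1).
General solution: C_1e^(-3t)(1,-1,2) + C_2e^(-2t)(0,1,-3) + C_3e^(2t)(0,0,1).

u(t) = C_1e^(-3t), v(t) = -C_1e^(-3t) + C_2e^(-2t), w(t) = 2C_1e^(-3t) - 3C_2e^(-2t) + C_3e^(2t)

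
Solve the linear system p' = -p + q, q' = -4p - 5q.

Coefficient matrix A = [[-1, 1], [-4, -5]].
Characteristic polynomial det(A - λI) = λ^2 + 6λ + 9 = 0.
Single eigenvalue λ = -3 with algebraic multiplicity 2.
Eigenvector v = (1,-2); generalized eigenvector w with (A-λI)w=v is (1,-1).
General solution: e^(-3t)[C_1·v + C_2·(t·v + w)].

p(t) = C_1e^(-3t) + C_2te^(-3t) + C_2e^(-3t), q(t) = -2C_1e^(-3t) - 2C_2te^(-3t) - C_2e^(-3t)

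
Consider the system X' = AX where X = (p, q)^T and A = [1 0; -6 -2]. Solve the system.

p(t) = c_1e^(t), q(t) = -2c_1e^(t) + c_2e^(-2t)

Coefficient matrix A = [[1, 0], [-6, -2]].
Characteristic polynomial det(A - λI) = λ^2 + λ - 2 = 0.
Eigenvalues λ = 1, -2.
For λ=1: (A-λI) row 2 is [-6, -3], so an eigenvector is (1, -2).
For λ=-2: (A-λI) row 1 is [3, 0], so an eigenvector is (0, 1).
General solution: c_1e^(t)(1,-2) + c_2e^(-2t)(0,1).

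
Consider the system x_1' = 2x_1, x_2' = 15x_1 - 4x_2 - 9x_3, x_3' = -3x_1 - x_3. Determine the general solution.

x_1(t) = K_2e^(2t), x_2(t) = K_1e^(-4t) + 4K_2e^(2t) - 3K_3e^(-t), x_3(t) = -K_2e^(2t) + K_3e^(-t)

Coefficient matrix A = [[2, 0, 0], [15, -4, -9], [-3, 0, -1]].
det(A - λI) = 0 gives eigenvalues λ = -4, 2, -1.
For λ=-4: eigenvector (0,1,0).
For λ=2: eigenvector (1,4,-1).
For λ=-1: eigenvector (0,-3,1).
General solution: K_1e^(-4t)(0,1,0) + K_2e^(2t)(1,4,-1) + K_3e^(-t)(0,-3,1).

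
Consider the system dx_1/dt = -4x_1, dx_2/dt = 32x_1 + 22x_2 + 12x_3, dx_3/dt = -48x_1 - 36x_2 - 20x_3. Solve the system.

x_1(t) = K_2e^(-4t), x_2(t) = K_1e^(-2t) - 4K_2e^(-4t) + 2K_3e^(4t), x_3(t) = -2K_1e^(-2t) + 6K_2e^(-4t) - 3K_3e^(4t)

Coefficient matrix A = [[-4, 0, 0], [32, 22, 12], [-48, -36, -20]].
det(A - λI) = 0 gives eigenvalues λ = -2, -4, 4.
For λ=-2: eigenvector (0,1,-2).
For λ=-4: eigenvector (1,-4,6).
For λ=4: eigenvector (0,2,-3).
General solution: K_1e^(-2t)(0,1,-2) + K_2e^(-4t)(1,-4,6) + K_3e^(4t)(0,2,-3).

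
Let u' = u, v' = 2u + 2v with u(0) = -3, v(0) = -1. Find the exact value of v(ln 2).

-16

A = [[1,0],[2,2]]; eigenvalues λ = 1, 2.
Eigenvectors: (1,-2) for λ=1, (0,1) for λ=2.
From the initial condition, c_1 = -3, c_2 = -7.
v(ln 2) = (-3)(2^1)(-2) + (-7)(2^2)(1) = -16.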